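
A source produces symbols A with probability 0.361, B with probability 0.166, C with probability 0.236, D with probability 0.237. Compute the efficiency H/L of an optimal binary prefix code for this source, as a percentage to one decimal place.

Entropy H = −Σ p log₂ p ≈ 1.9446 bits.
Huffman merges: 83/500+59/250→201/500; 237/1000+361/1000→299/500; 201/500+299/500→1. L = 2 ≈ 2.0000.
Efficiency = H/L = 1.9446/2.0000 = 97.2%.

97.2%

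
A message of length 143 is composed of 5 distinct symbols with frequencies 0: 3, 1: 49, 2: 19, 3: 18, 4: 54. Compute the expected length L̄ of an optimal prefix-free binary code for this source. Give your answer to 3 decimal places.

Probabilities are the counts divided by 143.
Repeatedly combine the two least-probable nodes; the expected code length is the sum of the merged weights.
merge 3/143 + 18/143 → 21/143
merge 19/143 + 21/143 → 40/143
merge 40/143 + 49/143 → 89/143
merge 54/143 + 89/143 → 1
L = 21/143 + 40/143 + 89/143 + 1 = 293/143 ≈ 2.049 bits/symbol.

2.049 bits/symbol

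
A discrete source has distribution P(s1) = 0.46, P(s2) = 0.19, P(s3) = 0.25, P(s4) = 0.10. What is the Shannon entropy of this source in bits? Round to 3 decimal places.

1.803 bits

H = −Σ pᵢ log₂ pᵢ.
−0.46·log₂(0.46) = 0.5153
−0.19·log₂(0.19) = 0.4552
−0.25·log₂(0.25) = 0.5000
−0.10·log₂(0.10) = 0.3322
Sum ≈ 1.8028 → 1.803 bits.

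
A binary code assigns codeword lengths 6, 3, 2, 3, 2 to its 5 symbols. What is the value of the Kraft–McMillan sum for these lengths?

With common denominator 2^6 = 64: Σ 2^(−ℓᵢ) = 1/64 + 8/64 + 16/64 + 8/64 + 16/64 = 49/64 = 0.765625.

0.765625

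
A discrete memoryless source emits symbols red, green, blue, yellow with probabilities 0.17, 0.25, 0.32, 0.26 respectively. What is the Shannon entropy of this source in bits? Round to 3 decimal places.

H = −Σ pᵢ log₂ pᵢ.
−0.17·log₂(0.17) = 0.4346
−0.25·log₂(0.25) = 0.5000
−0.32·log₂(0.32) = 0.5260
−0.26·log₂(0.26) = 0.5053
Sum ≈ 1.9659 → 1.966 bits.

1.966 bits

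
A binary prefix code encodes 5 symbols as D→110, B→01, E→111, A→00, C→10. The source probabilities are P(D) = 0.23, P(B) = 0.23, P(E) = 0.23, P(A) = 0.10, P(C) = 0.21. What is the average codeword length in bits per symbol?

L̄ = Σ pᵢ·ℓᵢ = 0.23·3 + 0.23·2 + 0.23·3 + 0.10·2 + 0.21·2 = 2.46 bits/symbol.

2.46 bits/symbol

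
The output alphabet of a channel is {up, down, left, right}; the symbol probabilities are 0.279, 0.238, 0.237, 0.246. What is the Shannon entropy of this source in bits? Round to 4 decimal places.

1.9967 bits

H = −Σ pᵢ log₂ pᵢ.
−0.279·log₂(0.279) = 0.5138
−0.238·log₂(0.238) = 0.4929
−0.237·log₂(0.237) = 0.4923
−0.246·log₂(0.246) = 0.4977
Sum ≈ 1.9967 → 1.9967 bits.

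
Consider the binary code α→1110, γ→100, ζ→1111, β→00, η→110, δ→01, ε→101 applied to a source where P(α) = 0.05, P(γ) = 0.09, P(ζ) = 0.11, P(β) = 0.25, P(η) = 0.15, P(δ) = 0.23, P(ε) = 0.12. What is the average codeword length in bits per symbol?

L̄ = Σ pᵢ·ℓᵢ = 0.05·4 + 0.09·3 + 0.11·4 + 0.25·2 + 0.15·3 + 0.23·2 + 0.12·3 = 2.68 bits/symbol.

2.68 bits/symbol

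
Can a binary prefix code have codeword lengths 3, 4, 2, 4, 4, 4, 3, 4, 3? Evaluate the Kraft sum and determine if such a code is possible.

0.9375; yes

With common denominator 2^4 = 16: Σ 2^(−ℓᵢ) = 2/16 + 1/16 + 4/16 + 1/16 + 1/16 + 1/16 + 2/16 + 1/16 + 2/16 = 15/16 = 0.9375.
Kraft's inequality requires Σ ≤ 1; here Σ = 0.9375 ≤ 1, so such a prefix code exists.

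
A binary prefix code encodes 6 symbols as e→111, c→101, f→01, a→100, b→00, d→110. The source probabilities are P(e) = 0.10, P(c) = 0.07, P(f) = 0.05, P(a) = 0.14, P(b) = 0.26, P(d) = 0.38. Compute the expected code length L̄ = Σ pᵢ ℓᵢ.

2.69 bits/symbol

L̄ = Σ pᵢ·ℓᵢ = 0.10·3 + 0.07·3 + 0.05·2 + 0.14·3 + 0.26·2 + 0.38·3 = 2.69 bits/symbol.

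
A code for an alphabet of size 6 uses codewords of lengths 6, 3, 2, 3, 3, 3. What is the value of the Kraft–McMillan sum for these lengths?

0.765625

With common denominator 2^6 = 64: Σ 2^(−ℓᵢ) = 1/64 + 8/64 + 16/64 + 8/64 + 8/64 + 8/64 = 49/64 = 0.765625.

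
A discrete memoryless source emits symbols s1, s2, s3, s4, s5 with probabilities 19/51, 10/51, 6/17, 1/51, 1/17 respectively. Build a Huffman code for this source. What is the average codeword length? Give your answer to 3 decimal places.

1.980 bits/symbol

Repeatedly combine the two least-probable nodes; the expected code length is the sum of the merged weights.
merge 1/51 + 1/17 → 4/51
merge 4/51 + 10/51 → 14/51
merge 14/51 + 6/17 → 32/51
merge 19/51 + 32/51 → 1
L = 4/51 + 14/51 + 32/51 + 1 = 101/51 ≈ 1.980 bits/symbol.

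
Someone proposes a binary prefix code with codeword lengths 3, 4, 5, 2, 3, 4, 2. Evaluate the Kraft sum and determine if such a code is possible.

0.90625; yes

With common denominator 2^5 = 32: Σ 2^(−ℓᵢ) = 4/32 + 2/32 + 1/32 + 8/32 + 4/32 + 2/32 + 8/32 = 29/32 = 0.90625.
Kraft's inequality requires Σ ≤ 1; here Σ = 0.90625 ≤ 1, so such a prefix code exists.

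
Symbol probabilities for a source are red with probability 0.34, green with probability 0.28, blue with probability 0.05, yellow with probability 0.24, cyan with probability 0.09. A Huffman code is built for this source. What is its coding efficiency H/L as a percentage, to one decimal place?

96.6%

Entropy H = −Σ p log₂ p ≈ 2.0663 bits.
Huffman merges: 1/20+9/100→7/50; 7/50+6/25→19/50; 7/25+17/50→31/50; 19/50+31/50→1. L = 107/50 ≈ 2.1400.
Efficiency = H/L = 2.0663/2.1400 = 96.6%.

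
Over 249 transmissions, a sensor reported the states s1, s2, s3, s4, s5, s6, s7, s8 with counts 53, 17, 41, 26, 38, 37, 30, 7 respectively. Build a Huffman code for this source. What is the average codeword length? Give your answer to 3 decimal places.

Probabilities are the counts divided by 249.
Repeatedly combine the two least-probable nodes; the expected code length is the sum of the merged weights.
merge 7/249 + 17/249 → 8/83
merge 8/83 + 26/249 → 50/249
merge 10/83 + 37/249 → 67/249
merge 38/249 + 41/249 → 79/249
merge 50/249 + 53/249 → 103/249
merge 67/249 + 79/249 → 146/249
merge 103/249 + 146/249 → 1
L = 8/83 + 50/249 + 67/249 + 79/249 + 103/249 + 146/249 + 1 = 718/249 ≈ 2.884 bits/symbol.

2.884 bits/symbol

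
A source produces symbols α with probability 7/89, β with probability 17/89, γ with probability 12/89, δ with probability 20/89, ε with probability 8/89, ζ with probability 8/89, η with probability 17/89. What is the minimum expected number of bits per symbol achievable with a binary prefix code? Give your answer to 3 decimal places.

Repeatedly combine the two least-probable nodes; the expected code length is the sum of the merged weights.
merge 7/89 + 8/89 → 15/89
merge 8/89 + 12/89 → 20/89
merge 15/89 + 17/89 → 32/89
merge 17/89 + 20/89 → 37/89
merge 20/89 + 32/89 → 52/89
merge 37/89 + 52/89 → 1
L = 15/89 + 20/89 + 32/89 + 37/89 + 52/89 + 1 = 245/89 ≈ 2.753 bits/symbol.

2.753 bits/symbol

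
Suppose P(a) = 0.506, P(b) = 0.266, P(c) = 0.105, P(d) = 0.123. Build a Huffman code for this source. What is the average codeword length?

1.722 bits/symbol

Repeatedly combine the two least-probable nodes; the expected code length is the sum of the merged weights.
merge 21/200 + 123/1000 → 57/250
merge 57/250 + 133/500 → 247/500
merge 247/500 + 253/500 → 1
L = 57/250 + 247/500 + 1 = 861/500 = 1.722 bits/symbol.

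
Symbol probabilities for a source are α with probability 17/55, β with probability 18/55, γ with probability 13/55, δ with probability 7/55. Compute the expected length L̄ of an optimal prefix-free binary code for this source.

2 bits/symbol

Repeatedly combine the two least-probable nodes; the expected code length is the sum of the merged weights.
merge 7/55 + 13/55 → 4/11
merge 17/55 + 18/55 → 7/11
merge 4/11 + 7/11 → 1
L = 4/11 + 7/11 + 1 = 2 bits/symbol.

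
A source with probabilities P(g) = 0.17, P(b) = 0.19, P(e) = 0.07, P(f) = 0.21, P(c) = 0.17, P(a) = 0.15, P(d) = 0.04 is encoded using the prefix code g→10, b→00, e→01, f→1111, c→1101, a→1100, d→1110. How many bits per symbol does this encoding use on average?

L̄ = Σ pᵢ·ℓᵢ = 0.17·2 + 0.19·2 + 0.07·2 + 0.21·4 + 0.17·4 + 0.15·4 + 0.04·4 = 3.14 bits/symbol.

3.14 bits/symbol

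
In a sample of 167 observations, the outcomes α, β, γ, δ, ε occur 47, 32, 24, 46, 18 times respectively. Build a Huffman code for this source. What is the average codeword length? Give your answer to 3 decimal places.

Probabilities are the counts divided by 167.
Repeatedly combine the two least-probable nodes; the expected code length is the sum of the merged weights.
merge 18/167 + 24/167 → 42/167
merge 32/167 + 42/167 → 74/167
merge 46/167 + 47/167 → 93/167
merge 74/167 + 93/167 → 1
L = 42/167 + 74/167 + 93/167 + 1 = 376/167 ≈ 2.251 bits/symbol.

2.251 bits/symbol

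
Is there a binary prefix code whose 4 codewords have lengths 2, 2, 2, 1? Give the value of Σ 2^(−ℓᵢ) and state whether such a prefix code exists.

1.25; no

With common denominator 2^2 = 4: Σ 2^(−ℓᵢ) = 1/4 + 1/4 + 1/4 + 2/4 = 5/4 = 1.25.
Kraft's inequality requires Σ ≤ 1; here Σ = 1.25 > 1, so no such prefix code exists.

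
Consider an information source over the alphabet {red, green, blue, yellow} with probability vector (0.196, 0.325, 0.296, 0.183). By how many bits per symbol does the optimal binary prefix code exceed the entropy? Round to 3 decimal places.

0.044 bits

Entropy H = −Σ p log₂ p ≈ 1.9560 bits.
Huffman merges: 183/1000+49/250→379/1000; 37/125+13/40→621/1000; 379/1000+621/1000→1. L = 2 ≈ 2.0000.
L − H = 2.0000 − 1.9560 = 0.044 bits.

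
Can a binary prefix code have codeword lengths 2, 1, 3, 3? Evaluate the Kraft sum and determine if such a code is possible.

With common denominator 2^3 = 8: Σ 2^(−ℓᵢ) = 2/8 + 4/8 + 1/8 + 1/8 = 8/8 = 1.
Kraft's inequality requires Σ ≤ 1; here Σ = 1 ≤ 1, so such a prefix code exists.

1; yes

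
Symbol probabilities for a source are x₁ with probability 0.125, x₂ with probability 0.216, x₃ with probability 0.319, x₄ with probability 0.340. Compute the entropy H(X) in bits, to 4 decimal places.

H = −Σ pᵢ log₂ pᵢ.
−0.125·log₂(0.125) = 0.3750
−0.216·log₂(0.216) = 0.4776
−0.319·log₂(0.319) = 0.5258
−0.340·log₂(0.340) = 0.5292
Sum ≈ 1.9076 → 1.9076 bits.

1.9076 bits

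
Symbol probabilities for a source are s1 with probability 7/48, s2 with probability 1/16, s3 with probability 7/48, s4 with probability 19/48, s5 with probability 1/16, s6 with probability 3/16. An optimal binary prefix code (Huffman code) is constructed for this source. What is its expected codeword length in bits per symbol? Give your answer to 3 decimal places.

Repeatedly combine the two least-probable nodes; the expected code length is the sum of the merged weights.
merge 1/16 + 1/16 → 1/8
merge 1/8 + 7/48 → 13/48
merge 7/48 + 3/16 → 1/3
merge 13/48 + 1/3 → 29/48
merge 19/48 + 29/48 → 1
L = 1/8 + 13/48 + 1/3 + 29/48 + 1 = 7/3 ≈ 2.333 bits/symbol.

2.333 bits/symbol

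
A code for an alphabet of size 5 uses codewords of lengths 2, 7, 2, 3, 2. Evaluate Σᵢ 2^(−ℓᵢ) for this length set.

0.8828125

With common denominator 2^7 = 128: Σ 2^(−ℓᵢ) = 32/128 + 1/128 + 32/128 + 16/128 + 32/128 = 113/128 = 0.8828125.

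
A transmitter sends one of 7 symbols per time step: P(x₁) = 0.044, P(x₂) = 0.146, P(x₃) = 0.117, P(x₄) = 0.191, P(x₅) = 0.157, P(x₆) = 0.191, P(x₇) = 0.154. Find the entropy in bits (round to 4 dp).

2.7131 bits

H = −Σ pᵢ log₂ pᵢ.
−0.044·log₂(0.044) = 0.1983
−0.146·log₂(0.146) = 0.4053
−0.117·log₂(0.117) = 0.3622
−0.191·log₂(0.191) = 0.4562
−0.157·log₂(0.157) = 0.4194
−0.191·log₂(0.191) = 0.4562
−0.154·log₂(0.154) = 0.4156
Sum ≈ 2.7131 → 2.7131 bits.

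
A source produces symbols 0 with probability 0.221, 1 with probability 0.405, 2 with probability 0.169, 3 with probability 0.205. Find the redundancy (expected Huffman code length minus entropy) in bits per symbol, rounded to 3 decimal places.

Entropy H = −Σ p log₂ p ≈ 1.9116 bits.
Huffman merges: 169/1000+41/200→187/500; 221/1000+187/500→119/200; 81/200+119/200→1. L = 1969/1000 ≈ 1.9690.
L − H = 1.9690 − 1.9116 = 0.057 bits.

0.057 bits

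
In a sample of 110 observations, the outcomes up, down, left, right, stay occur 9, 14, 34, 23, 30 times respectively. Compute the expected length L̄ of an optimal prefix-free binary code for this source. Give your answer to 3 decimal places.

2.209 bits/symbol

Probabilities are the counts divided by 110.
Repeatedly combine the two least-probable nodes; the expected code length is the sum of the merged weights.
merge 9/110 + 7/55 → 23/110
merge 23/110 + 23/110 → 23/55
merge 3/11 + 17/55 → 32/55
merge 23/55 + 32/55 → 1
L = 23/110 + 23/55 + 32/55 + 1 = 243/110 ≈ 2.209 bits/symbol.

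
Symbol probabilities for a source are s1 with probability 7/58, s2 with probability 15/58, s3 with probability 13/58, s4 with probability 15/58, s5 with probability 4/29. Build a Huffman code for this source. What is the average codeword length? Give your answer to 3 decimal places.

2.259 bits/symbol

Repeatedly combine the two least-probable nodes; the expected code length is the sum of the merged weights.
merge 7/58 + 4/29 → 15/58
merge 13/58 + 15/58 → 14/29
merge 15/58 + 15/58 → 15/29
merge 14/29 + 15/29 → 1
L = 15/58 + 14/29 + 15/29 + 1 = 131/58 ≈ 2.259 bits/symbol.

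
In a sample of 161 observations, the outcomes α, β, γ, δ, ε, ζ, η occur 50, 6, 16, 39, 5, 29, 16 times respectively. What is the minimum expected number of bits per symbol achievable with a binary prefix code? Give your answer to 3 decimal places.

2.503 bits/symbol

Probabilities are the counts divided by 161.
Repeatedly combine the two least-probable nodes; the expected code length is the sum of the merged weights.
merge 5/161 + 6/161 → 11/161
merge 11/161 + 16/161 → 27/161
merge 16/161 + 27/161 → 43/161
merge 29/161 + 39/161 → 68/161
merge 43/161 + 50/161 → 93/161
merge 68/161 + 93/161 → 1
L = 11/161 + 27/161 + 43/161 + 68/161 + 93/161 + 1 = 403/161 ≈ 2.503 bits/symbol.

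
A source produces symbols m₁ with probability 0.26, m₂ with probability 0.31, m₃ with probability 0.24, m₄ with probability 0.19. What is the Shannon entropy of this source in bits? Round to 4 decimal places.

H = −Σ pᵢ log₂ pᵢ.
−0.26·log₂(0.26) = 0.5053
−0.31·log₂(0.31) = 0.5238
−0.24·log₂(0.24) = 0.4941
−0.19·log₂(0.19) = 0.4552
Sum ≈ 1.9784 → 1.9784 bits.

1.9784 bits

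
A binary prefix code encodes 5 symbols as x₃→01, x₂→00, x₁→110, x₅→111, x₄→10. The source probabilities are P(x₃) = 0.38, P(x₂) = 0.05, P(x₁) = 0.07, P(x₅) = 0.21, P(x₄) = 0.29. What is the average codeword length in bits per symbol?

2.28 bits/symbol

L̄ = Σ pᵢ·ℓᵢ = 0.38·2 + 0.05·2 + 0.07·3 + 0.21·3 + 0.29·2 = 2.28 bits/symbol.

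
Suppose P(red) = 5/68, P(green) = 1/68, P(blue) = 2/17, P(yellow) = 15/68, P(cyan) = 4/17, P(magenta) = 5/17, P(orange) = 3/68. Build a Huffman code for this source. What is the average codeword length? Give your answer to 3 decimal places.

Repeatedly combine the two least-probable nodes; the expected code length is the sum of the merged weights.
merge 1/68 + 3/68 → 1/17
merge 1/17 + 5/68 → 9/68
merge 2/17 + 9/68 → 1/4
merge 15/68 + 4/17 → 31/68
merge 1/4 + 5/17 → 37/68
merge 31/68 + 37/68 → 1
L = 1/17 + 9/68 + 1/4 + 31/68 + 37/68 + 1 = 83/34 ≈ 2.441 bits/symbol.

2.441 bits/symbol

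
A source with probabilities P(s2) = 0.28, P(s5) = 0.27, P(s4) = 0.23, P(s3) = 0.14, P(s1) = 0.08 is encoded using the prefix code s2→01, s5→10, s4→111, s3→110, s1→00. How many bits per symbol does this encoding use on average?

2.37 bits/symbol

L̄ = Σ pᵢ·ℓᵢ = 0.28·2 + 0.27·2 + 0.23·3 + 0.14·3 + 0.08·2 = 2.37 bits/symbol.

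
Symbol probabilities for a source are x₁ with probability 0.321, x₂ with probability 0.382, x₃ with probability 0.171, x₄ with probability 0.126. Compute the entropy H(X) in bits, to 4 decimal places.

1.8688 bits

H = −Σ pᵢ log₂ pᵢ.
−0.321·log₂(0.321) = 0.5262
−0.382·log₂(0.382) = 0.5304
−0.171·log₂(0.171) = 0.4357
−0.126·log₂(0.126) = 0.3766
Sum ≈ 1.8688 → 1.8688 bits.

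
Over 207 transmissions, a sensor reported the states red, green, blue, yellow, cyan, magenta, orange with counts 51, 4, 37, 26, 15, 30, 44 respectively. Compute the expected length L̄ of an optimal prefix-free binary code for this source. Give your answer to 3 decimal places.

Probabilities are the counts divided by 207.
Repeatedly combine the two least-probable nodes; the expected code length is the sum of the merged weights.
merge 4/207 + 5/69 → 19/207
merge 19/207 + 26/207 → 5/23
merge 10/69 + 37/207 → 67/207
merge 44/207 + 5/23 → 89/207
merge 17/69 + 67/207 → 118/207
merge 89/207 + 118/207 → 1
L = 19/207 + 5/23 + 67/207 + 89/207 + 118/207 + 1 = 545/207 ≈ 2.633 bits/symbol.

2.633 bits/symbol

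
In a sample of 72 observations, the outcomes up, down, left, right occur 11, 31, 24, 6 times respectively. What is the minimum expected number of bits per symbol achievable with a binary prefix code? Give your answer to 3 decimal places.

1.806 bits/symbol

Probabilities are the counts divided by 72.
Repeatedly combine the two least-probable nodes; the expected code length is the sum of the merged weights.
merge 1/12 + 11/72 → 17/72
merge 17/72 + 1/3 → 41/72
merge 31/72 + 41/72 → 1
L = 17/72 + 41/72 + 1 = 65/36 ≈ 1.806 bits/symbol.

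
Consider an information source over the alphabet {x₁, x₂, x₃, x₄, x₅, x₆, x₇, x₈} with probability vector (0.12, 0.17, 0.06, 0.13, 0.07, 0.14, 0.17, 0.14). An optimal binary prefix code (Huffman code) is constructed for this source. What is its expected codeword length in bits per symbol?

2.96 bits/symbol

Repeatedly combine the two least-probable nodes; the expected code length is the sum of the merged weights.
merge 3/50 + 7/100 → 13/100
merge 3/25 + 13/100 → 1/4
merge 13/100 + 7/50 → 27/100
merge 7/50 + 17/100 → 31/100
merge 17/100 + 1/4 → 21/50
merge 27/100 + 31/100 → 29/50
merge 21/50 + 29/50 → 1
L = 13/100 + 1/4 + 27/100 + 31/100 + 21/50 + 29/50 + 1 = 74/25 = 2.96 bits/symbol.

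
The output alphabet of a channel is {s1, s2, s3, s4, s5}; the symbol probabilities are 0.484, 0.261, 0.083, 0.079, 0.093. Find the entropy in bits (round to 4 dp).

1.9185 bits

H = −Σ pᵢ log₂ pᵢ.
−0.484·log₂(0.484) = 0.5067
−0.261·log₂(0.261) = 0.5058
−0.083·log₂(0.083) = 0.2980
−0.079·log₂(0.079) = 0.2893
−0.093·log₂(0.093) = 0.3187
Sum ≈ 1.9185 → 1.9185 bits.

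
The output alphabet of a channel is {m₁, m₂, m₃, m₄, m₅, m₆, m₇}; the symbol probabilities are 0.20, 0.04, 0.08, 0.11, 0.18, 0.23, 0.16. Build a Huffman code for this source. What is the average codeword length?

Repeatedly combine the two least-probable nodes; the expected code length is the sum of the merged weights.
merge 1/25 + 2/25 → 3/25
merge 11/100 + 3/25 → 23/100
merge 4/25 + 9/50 → 17/50
merge 1/5 + 23/100 → 43/100
merge 23/100 + 17/50 → 57/100
merge 43/100 + 57/100 → 1
L = 3/25 + 23/100 + 17/50 + 43/100 + 57/100 + 1 = 269/100 = 2.69 bits/symbol.

2.69 bits/symbol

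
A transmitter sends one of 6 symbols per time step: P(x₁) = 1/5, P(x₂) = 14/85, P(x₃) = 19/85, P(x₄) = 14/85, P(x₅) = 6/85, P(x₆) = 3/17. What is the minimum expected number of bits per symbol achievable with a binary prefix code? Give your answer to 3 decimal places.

2.576 bits/symbol

Repeatedly combine the two least-probable nodes; the expected code length is the sum of the merged weights.
merge 6/85 + 14/85 → 4/17
merge 14/85 + 3/17 → 29/85
merge 1/5 + 19/85 → 36/85
merge 4/17 + 29/85 → 49/85
merge 36/85 + 49/85 → 1
L = 4/17 + 29/85 + 36/85 + 49/85 + 1 = 219/85 ≈ 2.576 bits/symbol.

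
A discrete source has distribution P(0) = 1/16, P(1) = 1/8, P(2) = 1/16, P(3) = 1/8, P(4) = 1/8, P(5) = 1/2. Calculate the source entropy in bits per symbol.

Each probability is a power of 1/2, so log₂(1/p) is an integer.
H = Σ p·log₂(1/p) = 1/16·4 + 1/8·3 + 1/16·4 + 1/8·3 + 1/8·3 + 1/2·1 = 2.125 bits.

2.125 bits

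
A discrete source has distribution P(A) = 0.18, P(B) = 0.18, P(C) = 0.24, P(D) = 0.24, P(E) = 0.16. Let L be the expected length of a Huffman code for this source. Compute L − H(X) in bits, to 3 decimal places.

0.038 bits

Entropy H = −Σ p log₂ p ≈ 2.3019 bits.
Huffman merges: 4/25+9/50→17/50; 9/50+6/25→21/50; 6/25+17/50→29/50; 21/50+29/50→1. L = 117/50 ≈ 2.3400.
L − H = 2.3400 − 2.3019 = 0.038 bits.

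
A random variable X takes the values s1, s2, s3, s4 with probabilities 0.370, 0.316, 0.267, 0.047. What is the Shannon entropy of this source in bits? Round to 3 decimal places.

H = −Σ pᵢ log₂ pᵢ.
−0.370·log₂(0.370) = 0.5307
−0.316·log₂(0.316) = 0.5252
−0.267·log₂(0.267) = 0.5087
−0.047·log₂(0.047) = 0.2073
Sum ≈ 1.7719 → 1.772 bits.

1.772 bits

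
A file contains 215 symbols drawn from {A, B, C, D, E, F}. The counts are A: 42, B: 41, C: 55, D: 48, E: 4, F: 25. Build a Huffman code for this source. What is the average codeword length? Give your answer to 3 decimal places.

Probabilities are the counts divided by 215.
Repeatedly combine the two least-probable nodes; the expected code length is the sum of the merged weights.
merge 4/215 + 5/43 → 29/215
merge 29/215 + 41/215 → 14/43
merge 42/215 + 48/215 → 18/43
merge 11/43 + 14/43 → 25/43
merge 18/43 + 25/43 → 1
L = 29/215 + 14/43 + 18/43 + 25/43 + 1 = 529/215 ≈ 2.460 bits/symbol.

2.460 bits/symbol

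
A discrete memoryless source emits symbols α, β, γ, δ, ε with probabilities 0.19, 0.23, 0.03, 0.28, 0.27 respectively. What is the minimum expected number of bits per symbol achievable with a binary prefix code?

Repeatedly combine the two least-probable nodes; the expected code length is the sum of the merged weights.
merge 3/100 + 19/100 → 11/50
merge 11/50 + 23/100 → 9/20
merge 27/100 + 7/25 → 11/20
merge 9/20 + 11/20 → 1
L = 11/50 + 9/20 + 11/20 + 1 = 111/50 = 2.22 bits/symbol.

2.22 bits/symbol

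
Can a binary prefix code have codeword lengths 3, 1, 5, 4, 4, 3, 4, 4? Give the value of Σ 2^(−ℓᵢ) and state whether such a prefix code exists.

1.03125; no

With common denominator 2^5 = 32: Σ 2^(−ℓᵢ) = 4/32 + 16/32 + 1/32 + 2/32 + 2/32 + 4/32 + 2/32 + 2/32 = 33/32 = 1.03125.
Kraft's inequality requires Σ ≤ 1; here Σ = 1.03125 > 1, so no such prefix code exists.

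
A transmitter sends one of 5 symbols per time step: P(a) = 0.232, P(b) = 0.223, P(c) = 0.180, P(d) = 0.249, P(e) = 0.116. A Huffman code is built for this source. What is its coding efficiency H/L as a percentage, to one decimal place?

99.2%

Entropy H = −Σ p log₂ p ≈ 2.2770 bits.
Huffman merges: 29/250+9/50→37/125; 223/1000+29/125→91/200; 249/1000+37/125→109/200; 91/200+109/200→1. L = 287/125 ≈ 2.2960.
Efficiency = H/L = 2.2770/2.2960 = 99.2%.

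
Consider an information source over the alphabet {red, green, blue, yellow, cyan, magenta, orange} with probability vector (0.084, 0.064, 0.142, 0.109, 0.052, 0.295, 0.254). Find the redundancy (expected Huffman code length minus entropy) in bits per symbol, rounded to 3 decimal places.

0.021 bits

Entropy H = −Σ p log₂ p ≈ 2.5459 bits.
Huffman merges: 13/250+8/125→29/250; 21/250+109/1000→193/1000; 29/250+71/500→129/500; 193/1000+127/500→447/1000; 129/500+59/200→553/1000; 447/1000+553/1000→1. L = 2567/1000 ≈ 2.5670.
L − H = 2.5670 − 2.5459 = 0.021 bits.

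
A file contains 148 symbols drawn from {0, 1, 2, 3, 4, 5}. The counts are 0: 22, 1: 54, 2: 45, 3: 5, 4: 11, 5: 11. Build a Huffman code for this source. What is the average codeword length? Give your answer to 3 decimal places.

Probabilities are the counts divided by 148.
Repeatedly combine the two least-probable nodes; the expected code length is the sum of the merged weights.
merge 5/148 + 11/148 → 4/37
merge 11/148 + 4/37 → 27/148
merge 11/74 + 27/148 → 49/148
merge 45/148 + 49/148 → 47/74
merge 27/74 + 47/74 → 1
L = 4/37 + 27/148 + 49/148 + 47/74 + 1 = 167/74 ≈ 2.257 bits/symbol.

2.257 bits/symbol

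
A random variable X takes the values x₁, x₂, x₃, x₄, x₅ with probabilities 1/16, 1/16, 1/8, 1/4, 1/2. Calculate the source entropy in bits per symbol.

1.875 bits

Each probability is a power of 1/2, so log₂(1/p) is an integer.
H = Σ p·log₂(1/p) = 1/16·4 + 1/16·4 + 1/8·3 + 1/4·2 + 1/2·1 = 1.875 bits.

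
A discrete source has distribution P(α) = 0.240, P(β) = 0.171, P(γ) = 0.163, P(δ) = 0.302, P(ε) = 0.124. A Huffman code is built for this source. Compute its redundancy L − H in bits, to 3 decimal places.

Entropy H = −Σ p log₂ p ≈ 2.2515 bits.
Huffman merges: 31/250+163/1000→287/1000; 171/1000+6/25→411/1000; 287/1000+151/500→589/1000; 411/1000+589/1000→1. L = 2287/1000 ≈ 2.2870.
L − H = 2.2870 − 2.2515 = 0.035 bits.

0.035 bits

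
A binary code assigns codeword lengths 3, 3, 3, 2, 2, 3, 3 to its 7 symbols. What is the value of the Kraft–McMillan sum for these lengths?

With common denominator 2^3 = 8: Σ 2^(−ℓᵢ) = 1/8 + 1/8 + 1/8 + 2/8 + 2/8 + 1/8 + 1/8 = 9/8 = 1.125.

1.125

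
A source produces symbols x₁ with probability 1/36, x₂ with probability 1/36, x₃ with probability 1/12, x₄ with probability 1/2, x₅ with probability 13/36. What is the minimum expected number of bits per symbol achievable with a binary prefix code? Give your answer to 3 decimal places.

1.694 bits/symbol

Repeatedly combine the two least-probable nodes; the expected code length is the sum of the merged weights.
merge 1/36 + 1/36 → 1/18
merge 1/18 + 1/12 → 5/36
merge 5/36 + 13/36 → 1/2
merge 1/2 + 1/2 → 1
L = 1/18 + 5/36 + 1/2 + 1 = 61/36 ≈ 1.694 bits/symbol.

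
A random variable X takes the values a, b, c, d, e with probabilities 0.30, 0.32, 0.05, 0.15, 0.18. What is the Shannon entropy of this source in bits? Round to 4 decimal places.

2.1191 bits

H = −Σ pᵢ log₂ pᵢ.
−0.30·log₂(0.30) = 0.5211
−0.32·log₂(0.32) = 0.5260
−0.05·log₂(0.05) = 0.2161
−0.15·log₂(0.15) = 0.4105
−0.18·log₂(0.18) = 0.4453
Sum ≈ 2.1191 → 2.1191 bits.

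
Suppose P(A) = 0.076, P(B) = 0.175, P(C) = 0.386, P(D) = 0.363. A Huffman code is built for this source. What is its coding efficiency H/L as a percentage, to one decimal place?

95.6%

Entropy H = −Σ p log₂ p ≈ 1.7834 bits.
Huffman merges: 19/250+7/40→251/1000; 251/1000+363/1000→307/500; 193/500+307/500→1. L = 373/200 ≈ 1.8650.
Efficiency = H/L = 1.7834/1.8650 = 95.6%.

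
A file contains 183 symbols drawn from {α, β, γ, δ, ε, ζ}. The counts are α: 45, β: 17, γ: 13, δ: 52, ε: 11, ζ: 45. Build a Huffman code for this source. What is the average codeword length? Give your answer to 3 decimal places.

Probabilities are the counts divided by 183.
Repeatedly combine the two least-probable nodes; the expected code length is the sum of the merged weights.
merge 11/183 + 13/183 → 8/61
merge 17/183 + 8/61 → 41/183
merge 41/183 + 15/61 → 86/183
merge 15/61 + 52/183 → 97/183
merge 86/183 + 97/183 → 1
L = 8/61 + 41/183 + 86/183 + 97/183 + 1 = 431/183 ≈ 2.355 bits/symbol.

2.355 bits/symbol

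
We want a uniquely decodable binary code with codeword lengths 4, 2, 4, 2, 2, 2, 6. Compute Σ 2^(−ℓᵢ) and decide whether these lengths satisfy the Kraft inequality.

With common denominator 2^6 = 64: Σ 2^(−ℓᵢ) = 4/64 + 16/64 + 4/64 + 16/64 + 16/64 + 16/64 + 1/64 = 73/64 = 1.140625.
Kraft's inequality requires Σ ≤ 1; here Σ = 1.140625 > 1, so no such prefix code exists.

1.140625; no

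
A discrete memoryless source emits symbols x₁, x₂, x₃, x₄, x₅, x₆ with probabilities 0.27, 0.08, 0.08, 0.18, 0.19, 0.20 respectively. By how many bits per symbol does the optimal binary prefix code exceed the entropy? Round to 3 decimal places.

0.042 bits

Entropy H = −Σ p log₂ p ≈ 2.4580 bits.
Huffman merges: 2/25+2/25→4/25; 4/25+9/50→17/50; 19/100+1/5→39/100; 27/100+17/50→61/100; 39/100+61/100→1. L = 5/2 ≈ 2.5000.
L − H = 2.5000 − 2.4580 = 0.042 bits.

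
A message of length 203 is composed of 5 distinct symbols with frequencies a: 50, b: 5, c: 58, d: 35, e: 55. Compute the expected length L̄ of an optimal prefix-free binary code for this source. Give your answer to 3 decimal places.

2.197 bits/symbol

Probabilities are the counts divided by 203.
Repeatedly combine the two least-probable nodes; the expected code length is the sum of the merged weights.
merge 5/203 + 5/29 → 40/203
merge 40/203 + 50/203 → 90/203
merge 55/203 + 2/7 → 113/203
merge 90/203 + 113/203 → 1
L = 40/203 + 90/203 + 113/203 + 1 = 446/203 ≈ 2.197 bits/symbol.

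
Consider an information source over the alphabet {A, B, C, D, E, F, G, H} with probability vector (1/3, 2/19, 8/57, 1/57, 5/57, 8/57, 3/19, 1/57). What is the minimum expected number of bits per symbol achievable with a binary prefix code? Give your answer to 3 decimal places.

2.667 bits/symbol

Repeatedly combine the two least-probable nodes; the expected code length is the sum of the merged weights.
merge 1/57 + 1/57 → 2/57
merge 2/57 + 5/57 → 7/57
merge 2/19 + 7/57 → 13/57
merge 8/57 + 8/57 → 16/57
merge 3/19 + 13/57 → 22/57
merge 16/57 + 1/3 → 35/57
merge 22/57 + 35/57 → 1
L = 2/57 + 7/57 + 13/57 + 16/57 + 22/57 + 35/57 + 1 = 8/3 ≈ 2.667 bits/symbol.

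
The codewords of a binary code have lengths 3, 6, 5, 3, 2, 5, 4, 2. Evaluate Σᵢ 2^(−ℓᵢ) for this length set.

With common denominator 2^6 = 64: Σ 2^(−ℓᵢ) = 8/64 + 1/64 + 2/64 + 8/64 + 16/64 + 2/64 + 4/64 + 16/64 = 57/64 = 0.890625.

0.890625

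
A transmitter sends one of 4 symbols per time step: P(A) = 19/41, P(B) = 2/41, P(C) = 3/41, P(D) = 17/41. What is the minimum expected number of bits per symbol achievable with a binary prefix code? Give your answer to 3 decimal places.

1.659 bits/symbol

Repeatedly combine the two least-probable nodes; the expected code length is the sum of the merged weights.
merge 2/41 + 3/41 → 5/41
merge 5/41 + 17/41 → 22/41
merge 19/41 + 22/41 → 1
L = 5/41 + 22/41 + 1 = 68/41 ≈ 1.659 bits/symbol.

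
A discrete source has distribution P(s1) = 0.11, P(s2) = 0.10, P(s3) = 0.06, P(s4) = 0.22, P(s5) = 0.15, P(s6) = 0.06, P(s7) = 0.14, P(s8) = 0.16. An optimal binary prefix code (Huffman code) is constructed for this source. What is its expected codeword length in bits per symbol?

2.9 bits/symbol

Repeatedly combine the two least-probable nodes; the expected code length is the sum of the merged weights.
merge 3/50 + 3/50 → 3/25
merge 1/10 + 11/100 → 21/100
merge 3/25 + 7/50 → 13/50
merge 3/20 + 4/25 → 31/100
merge 21/100 + 11/50 → 43/100
merge 13/50 + 31/100 → 57/100
merge 43/100 + 57/100 → 1
L = 3/25 + 21/100 + 13/50 + 31/100 + 43/100 + 57/100 + 1 = 29/10 = 2.9 bits/symbol.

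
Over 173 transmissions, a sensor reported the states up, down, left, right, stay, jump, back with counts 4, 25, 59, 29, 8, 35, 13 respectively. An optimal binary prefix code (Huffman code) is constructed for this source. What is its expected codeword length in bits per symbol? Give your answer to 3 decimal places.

2.503 bits/symbol

Probabilities are the counts divided by 173.
Repeatedly combine the two least-probable nodes; the expected code length is the sum of the merged weights.
merge 4/173 + 8/173 → 12/173
merge 12/173 + 13/173 → 25/173
merge 25/173 + 25/173 → 50/173
merge 29/173 + 35/173 → 64/173
merge 50/173 + 59/173 → 109/173
merge 64/173 + 109/173 → 1
L = 12/173 + 25/173 + 50/173 + 64/173 + 109/173 + 1 = 433/173 ≈ 2.503 bits/symbol.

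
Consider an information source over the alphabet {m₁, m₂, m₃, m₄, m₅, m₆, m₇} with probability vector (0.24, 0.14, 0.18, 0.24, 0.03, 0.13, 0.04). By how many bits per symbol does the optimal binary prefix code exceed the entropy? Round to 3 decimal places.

Entropy H = −Σ p log₂ p ≈ 2.5509 bits.
Huffman merges: 3/100+1/25→7/100; 7/100+13/100→1/5; 7/50+9/50→8/25; 1/5+6/25→11/25; 6/25+8/25→14/25; 11/25+14/25→1. L = 259/100 ≈ 2.5900.
L − H = 2.5900 − 2.5509 = 0.039 bits.

0.039 bits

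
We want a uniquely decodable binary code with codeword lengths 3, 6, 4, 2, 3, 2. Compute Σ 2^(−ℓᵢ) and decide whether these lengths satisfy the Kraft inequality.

With common denominator 2^6 = 64: Σ 2^(−ℓᵢ) = 8/64 + 1/64 + 4/64 + 16/64 + 8/64 + 16/64 = 53/64 = 0.828125.
Kraft's inequality requires Σ ≤ 1; here Σ = 0.828125 ≤ 1, so such a prefix code exists.

0.828125; yes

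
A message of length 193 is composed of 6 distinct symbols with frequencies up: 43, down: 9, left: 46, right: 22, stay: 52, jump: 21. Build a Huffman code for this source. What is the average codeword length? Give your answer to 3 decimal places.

Probabilities are the counts divided by 193.
Repeatedly combine the two least-probable nodes; the expected code length is the sum of the merged weights.
merge 9/193 + 21/193 → 30/193
merge 22/193 + 30/193 → 52/193
merge 43/193 + 46/193 → 89/193
merge 52/193 + 52/193 → 104/193
merge 89/193 + 104/193 → 1
L = 30/193 + 52/193 + 89/193 + 104/193 + 1 = 468/193 ≈ 2.425 bits/symbol.

2.425 bits/symbol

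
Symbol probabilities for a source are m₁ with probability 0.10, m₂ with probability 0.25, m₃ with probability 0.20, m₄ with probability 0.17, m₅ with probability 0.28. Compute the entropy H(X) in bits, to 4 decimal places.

H = −Σ pᵢ log₂ pᵢ.
−0.10·log₂(0.10) = 0.3322
−0.25·log₂(0.25) = 0.5000
−0.20·log₂(0.20) = 0.4644
−0.17·log₂(0.17) = 0.4346
−0.28·log₂(0.28) = 0.5142
Sum ≈ 2.2454 → 2.2454 bits.

2.2454 bits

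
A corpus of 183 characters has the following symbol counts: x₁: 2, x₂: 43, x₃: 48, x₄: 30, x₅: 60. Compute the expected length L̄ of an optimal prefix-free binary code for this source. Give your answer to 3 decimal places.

2.175 bits/symbol

Probabilities are the counts divided by 183.
Repeatedly combine the two least-probable nodes; the expected code length is the sum of the merged weights.
merge 2/183 + 10/61 → 32/183
merge 32/183 + 43/183 → 25/61
merge 16/61 + 20/61 → 36/61
merge 25/61 + 36/61 → 1
L = 32/183 + 25/61 + 36/61 + 1 = 398/183 ≈ 2.175 bits/symbol.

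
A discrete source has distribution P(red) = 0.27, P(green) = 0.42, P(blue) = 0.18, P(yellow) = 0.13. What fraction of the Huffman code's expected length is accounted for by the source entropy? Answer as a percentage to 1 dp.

98.6%

Entropy H = −Σ p log₂ p ≈ 1.8636 bits.
Huffman merges: 13/100+9/50→31/100; 27/100+31/100→29/50; 21/50+29/50→1. L = 189/100 ≈ 1.8900.
Efficiency = H/L = 1.8636/1.8900 = 98.6%.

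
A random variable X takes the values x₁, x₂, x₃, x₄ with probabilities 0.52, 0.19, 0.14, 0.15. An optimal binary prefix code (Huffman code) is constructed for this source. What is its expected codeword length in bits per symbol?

1.77 bits/symbol

Repeatedly combine the two least-probable nodes; the expected code length is the sum of the merged weights.
merge 7/50 + 3/20 → 29/100
merge 19/100 + 29/100 → 12/25
merge 12/25 + 13/25 → 1
L = 29/100 + 12/25 + 1 = 177/100 = 1.77 bits/symbol.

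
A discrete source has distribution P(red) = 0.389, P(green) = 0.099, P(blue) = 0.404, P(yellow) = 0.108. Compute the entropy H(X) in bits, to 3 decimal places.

H = −Σ pᵢ log₂ pᵢ.
−0.389·log₂(0.389) = 0.5299
−0.099·log₂(0.099) = 0.3303
−0.404·log₂(0.404) = 0.5283
−0.108·log₂(0.108) = 0.3468
Sum ≈ 1.7352 → 1.735 bits.

1.735 bits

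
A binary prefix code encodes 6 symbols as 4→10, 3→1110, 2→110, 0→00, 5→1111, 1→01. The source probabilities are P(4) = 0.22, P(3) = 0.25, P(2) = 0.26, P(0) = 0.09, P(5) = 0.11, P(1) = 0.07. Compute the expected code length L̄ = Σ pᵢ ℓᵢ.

2.98 bits/symbol

L̄ = Σ pᵢ·ℓᵢ = 0.22·2 + 0.25·4 + 0.26·3 + 0.09·2 + 0.11·4 + 0.07·2 = 2.98 bits/symbol.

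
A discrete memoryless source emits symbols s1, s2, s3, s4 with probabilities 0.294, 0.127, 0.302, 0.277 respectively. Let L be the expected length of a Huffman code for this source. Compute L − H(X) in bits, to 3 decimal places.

0.068 bits

Entropy H = −Σ p log₂ p ≈ 1.9320 bits.
Huffman merges: 127/1000+277/1000→101/250; 147/500+151/500→149/250; 101/250+149/250→1. L = 2 ≈ 2.0000.
L − H = 2.0000 − 1.9320 = 0.068 bits.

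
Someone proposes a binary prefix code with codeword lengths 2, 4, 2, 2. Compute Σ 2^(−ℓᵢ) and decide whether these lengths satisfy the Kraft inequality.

0.8125; yes

With common denominator 2^4 = 16: Σ 2^(−ℓᵢ) = 4/16 + 1/16 + 4/16 + 4/16 = 13/16 = 0.8125.
Kraft's inequality requires Σ ≤ 1; here Σ = 0.8125 ≤ 1, so such a prefix code exists.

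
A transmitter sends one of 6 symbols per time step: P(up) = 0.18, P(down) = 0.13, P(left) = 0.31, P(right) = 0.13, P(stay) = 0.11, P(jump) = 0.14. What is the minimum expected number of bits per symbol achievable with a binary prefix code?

2.51 bits/symbol

Repeatedly combine the two least-probable nodes; the expected code length is the sum of the merged weights.
merge 11/100 + 13/100 → 6/25
merge 13/100 + 7/50 → 27/100
merge 9/50 + 6/25 → 21/50
merge 27/100 + 31/100 → 29/50
merge 21/50 + 29/50 → 1
L = 6/25 + 27/100 + 21/50 + 29/50 + 1 = 251/100 = 2.51 bits/symbol.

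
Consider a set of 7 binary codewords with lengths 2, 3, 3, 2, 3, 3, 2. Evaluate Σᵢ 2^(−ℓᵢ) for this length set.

1.25

With common denominator 2^3 = 8: Σ 2^(−ℓᵢ) = 2/8 + 1/8 + 1/8 + 2/8 + 1/8 + 1/8 + 2/8 = 10/8 = 1.25.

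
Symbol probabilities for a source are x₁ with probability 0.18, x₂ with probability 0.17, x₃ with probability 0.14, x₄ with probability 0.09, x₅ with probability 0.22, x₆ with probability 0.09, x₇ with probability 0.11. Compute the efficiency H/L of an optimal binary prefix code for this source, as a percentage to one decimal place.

Entropy H = −Σ p log₂ p ≈ 2.7332 bits.
Huffman merges: 9/100+9/100→9/50; 11/100+7/50→1/4; 17/100+9/50→7/20; 9/50+11/50→2/5; 1/4+7/20→3/5; 2/5+3/5→1. L = 139/50 ≈ 2.7800.
Efficiency = H/L = 2.7332/2.7800 = 98.3%.

98.3%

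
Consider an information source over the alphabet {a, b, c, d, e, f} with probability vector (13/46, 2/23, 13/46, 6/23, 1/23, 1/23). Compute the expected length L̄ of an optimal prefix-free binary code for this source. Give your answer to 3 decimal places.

Repeatedly combine the two least-probable nodes; the expected code length is the sum of the merged weights.
merge 1/23 + 1/23 → 2/23
merge 2/23 + 2/23 → 4/23
merge 4/23 + 6/23 → 10/23
merge 13/46 + 13/46 → 13/23
merge 10/23 + 13/23 → 1
L = 2/23 + 4/23 + 10/23 + 13/23 + 1 = 52/23 ≈ 2.261 bits/symbol.

2.261 bits/symbol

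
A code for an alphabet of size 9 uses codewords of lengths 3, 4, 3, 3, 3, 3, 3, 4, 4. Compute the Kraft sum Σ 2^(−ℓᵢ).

0.9375

With common denominator 2^4 = 16: Σ 2^(−ℓᵢ) = 2/16 + 1/16 + 2/16 + 2/16 + 2/16 + 2/16 + 2/16 + 1/16 + 1/16 = 15/16 = 0.9375.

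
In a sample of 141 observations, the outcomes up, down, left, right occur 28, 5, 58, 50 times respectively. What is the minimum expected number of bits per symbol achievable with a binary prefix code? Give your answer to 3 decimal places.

Probabilities are the counts divided by 141.
Repeatedly combine the two least-probable nodes; the expected code length is the sum of the merged weights.
merge 5/141 + 28/141 → 11/47
merge 11/47 + 50/141 → 83/141
merge 58/141 + 83/141 → 1
L = 11/47 + 83/141 + 1 = 257/141 ≈ 1.823 bits/symbol.

1.823 bits/symbol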